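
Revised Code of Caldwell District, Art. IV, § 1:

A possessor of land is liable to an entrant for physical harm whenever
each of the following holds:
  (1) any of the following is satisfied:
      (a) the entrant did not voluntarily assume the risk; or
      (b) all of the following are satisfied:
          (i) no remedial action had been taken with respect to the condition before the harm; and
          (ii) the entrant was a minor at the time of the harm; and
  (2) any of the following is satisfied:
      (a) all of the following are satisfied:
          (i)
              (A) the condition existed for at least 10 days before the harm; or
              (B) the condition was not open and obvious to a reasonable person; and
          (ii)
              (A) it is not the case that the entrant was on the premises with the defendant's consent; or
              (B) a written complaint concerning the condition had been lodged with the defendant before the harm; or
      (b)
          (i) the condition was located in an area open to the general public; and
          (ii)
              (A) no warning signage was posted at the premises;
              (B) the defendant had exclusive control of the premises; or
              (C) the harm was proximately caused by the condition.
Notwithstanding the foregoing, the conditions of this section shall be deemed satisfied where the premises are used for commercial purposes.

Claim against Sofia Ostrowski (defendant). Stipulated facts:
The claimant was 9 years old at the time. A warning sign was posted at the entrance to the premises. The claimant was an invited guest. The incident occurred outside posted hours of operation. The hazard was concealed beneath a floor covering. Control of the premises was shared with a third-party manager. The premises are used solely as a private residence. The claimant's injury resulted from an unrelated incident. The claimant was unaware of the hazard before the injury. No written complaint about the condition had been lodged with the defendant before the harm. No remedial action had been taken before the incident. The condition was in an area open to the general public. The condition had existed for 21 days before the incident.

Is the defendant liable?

No — not liable.

(a) no assumed risk — satisfied.
(i) no remedial action — satisfied.
(ii) entrant a minor — holds.
So (b) is satisfied (T AND T).
(1) = T OR T = true.
(A) condition ≥10 days old — satisfied.
(B) not open/obvious — met.
(i) = T OR T = true.
(A) not (consent to enter) — not satisfied.
(B) complaint lodged — fails.
(ii): F OR F → false.
(a): T AND F → false.
(i) public area — satisfied.
(A) no signage posted — not met.
(B) exclusive control — not satisfied.
(C) proximate cause — fails.
So (ii) is not satisfied (F OR F OR F).
(b): T AND F → false.
So (2) is not satisfied (F OR F).
Overall = T AND F = false.
Exception (commercial use) — not satisfied.
Result: main false OR exception false → false.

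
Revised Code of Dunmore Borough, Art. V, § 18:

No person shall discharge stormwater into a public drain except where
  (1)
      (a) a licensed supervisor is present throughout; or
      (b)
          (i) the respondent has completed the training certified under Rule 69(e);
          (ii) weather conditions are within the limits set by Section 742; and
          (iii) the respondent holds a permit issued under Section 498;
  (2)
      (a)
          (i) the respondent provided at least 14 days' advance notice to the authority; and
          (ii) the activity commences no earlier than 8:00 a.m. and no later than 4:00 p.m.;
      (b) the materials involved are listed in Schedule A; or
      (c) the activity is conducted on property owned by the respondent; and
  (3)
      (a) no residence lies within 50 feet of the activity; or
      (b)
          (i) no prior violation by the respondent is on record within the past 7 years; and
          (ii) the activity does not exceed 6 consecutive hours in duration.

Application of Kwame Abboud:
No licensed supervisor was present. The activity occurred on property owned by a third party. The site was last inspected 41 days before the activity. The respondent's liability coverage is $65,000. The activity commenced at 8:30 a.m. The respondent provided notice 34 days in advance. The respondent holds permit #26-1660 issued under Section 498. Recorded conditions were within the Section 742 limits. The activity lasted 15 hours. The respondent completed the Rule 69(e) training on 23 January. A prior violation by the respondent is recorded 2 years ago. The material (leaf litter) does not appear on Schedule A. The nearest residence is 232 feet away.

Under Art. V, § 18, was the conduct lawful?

(a) supervisor present — not satisfied.
(i) training certified — satisfied.
(ii) weather ok — met.
(iii) holds permit — met.
(b): T AND T AND T → true.
So (1) is satisfied (F OR T).
(i) ≥14 days' notice — met.
(ii) start within hours — satisfied.
(a) = T AND T = true.
(b) Schedule A material — fails.
(c) own property — fails.
(2) = T OR F OR F = true.
(a) no residence in 50 ft — met.
(i) no prior violation — not met.
(ii) ≤ 6 hrs duration — not satisfied.
So (b) is not satisfied (F AND F).
(3): T OR F → true.
So Overall is satisfied (T AND T AND T).

Yes — lawful.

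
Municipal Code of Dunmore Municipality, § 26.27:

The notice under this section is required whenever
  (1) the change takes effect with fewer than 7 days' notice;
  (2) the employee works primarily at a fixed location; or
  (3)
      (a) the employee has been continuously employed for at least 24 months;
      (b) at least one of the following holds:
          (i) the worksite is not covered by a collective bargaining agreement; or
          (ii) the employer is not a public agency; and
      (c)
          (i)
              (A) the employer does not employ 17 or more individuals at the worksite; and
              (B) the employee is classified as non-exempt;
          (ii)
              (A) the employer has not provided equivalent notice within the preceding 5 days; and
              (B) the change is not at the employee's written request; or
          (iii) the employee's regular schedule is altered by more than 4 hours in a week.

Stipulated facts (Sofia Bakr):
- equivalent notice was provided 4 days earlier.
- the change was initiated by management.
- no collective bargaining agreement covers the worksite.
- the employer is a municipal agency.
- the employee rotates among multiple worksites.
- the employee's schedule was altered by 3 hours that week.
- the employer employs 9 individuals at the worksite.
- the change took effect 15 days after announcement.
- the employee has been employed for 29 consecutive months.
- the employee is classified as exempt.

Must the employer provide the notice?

No — not required.

(1) < 7 days' notice — fails.
(2) fixed location — not satisfied.
(a) tenure ≥ 24 mo. — holds.
(i) no CBA — satisfied.
(ii) not (public agency) — fails.
(b): T OR F → true.
(A) not (≥ 17 at site) — satisfied.
(B) non-exempt — not satisfied.
(i): T AND F → false.
(A) no recent notice — not satisfied.
(B) not employee-requested — met.
(ii) = F AND T = false.
(iii) schedule shift > 4h — not satisfied.
(c) = F OR F OR F = false.
(3): T AND T AND F → false.
Overall: F OR F OR F → false.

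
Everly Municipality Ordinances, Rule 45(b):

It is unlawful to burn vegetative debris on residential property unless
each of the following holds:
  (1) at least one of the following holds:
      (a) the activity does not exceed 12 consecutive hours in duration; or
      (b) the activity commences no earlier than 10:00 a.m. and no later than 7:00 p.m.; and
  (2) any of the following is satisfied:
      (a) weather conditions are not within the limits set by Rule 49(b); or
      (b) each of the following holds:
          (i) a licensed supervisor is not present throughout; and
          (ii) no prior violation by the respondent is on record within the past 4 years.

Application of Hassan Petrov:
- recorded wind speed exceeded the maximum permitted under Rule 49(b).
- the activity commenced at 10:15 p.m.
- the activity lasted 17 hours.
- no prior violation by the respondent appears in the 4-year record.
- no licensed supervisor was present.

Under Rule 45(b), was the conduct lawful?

(a) ≤ 12 hrs duration — fails.
(b) start within hours — not met.
(1): F OR F → false.
(a) not (weather ok) — satisfied.
(i) not (supervisor present) — satisfied.
(ii) no prior violation — holds.
(b): T AND T → true.
So (2) is satisfied (T OR T).
Overall = F AND T = false.

No — unlawful.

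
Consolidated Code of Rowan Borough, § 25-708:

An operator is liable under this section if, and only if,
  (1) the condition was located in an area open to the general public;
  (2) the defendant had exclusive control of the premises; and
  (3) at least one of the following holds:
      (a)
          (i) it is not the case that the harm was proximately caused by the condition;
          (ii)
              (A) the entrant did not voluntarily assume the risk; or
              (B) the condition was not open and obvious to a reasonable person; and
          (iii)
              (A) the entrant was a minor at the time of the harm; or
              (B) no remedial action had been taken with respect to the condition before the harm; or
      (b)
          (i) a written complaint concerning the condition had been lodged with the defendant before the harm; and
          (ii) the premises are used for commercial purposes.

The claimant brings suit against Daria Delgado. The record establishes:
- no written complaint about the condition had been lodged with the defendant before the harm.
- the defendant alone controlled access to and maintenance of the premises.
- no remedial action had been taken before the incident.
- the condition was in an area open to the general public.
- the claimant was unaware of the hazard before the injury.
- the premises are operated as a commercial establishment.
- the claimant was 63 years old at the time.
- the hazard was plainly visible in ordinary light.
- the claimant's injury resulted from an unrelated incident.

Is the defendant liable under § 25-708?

(1) public area — satisfied.
(2) exclusive control — satisfied.
(i) not (proximate cause) — holds.
(A) no assumed risk — satisfied.
(B) not open/obvious — not satisfied.
(ii) = T OR F = true.
(A) entrant a minor — not satisfied.
(B) no remedial action — met.
(iii): F OR T → true.
(a): T AND T AND T → true.
(i) complaint lodged — not satisfied.
(ii) commercial use — holds.
(b) = F AND T = false.
(3): T OR F → true.
So Overall is satisfied (T AND T AND T).

Yes — liable.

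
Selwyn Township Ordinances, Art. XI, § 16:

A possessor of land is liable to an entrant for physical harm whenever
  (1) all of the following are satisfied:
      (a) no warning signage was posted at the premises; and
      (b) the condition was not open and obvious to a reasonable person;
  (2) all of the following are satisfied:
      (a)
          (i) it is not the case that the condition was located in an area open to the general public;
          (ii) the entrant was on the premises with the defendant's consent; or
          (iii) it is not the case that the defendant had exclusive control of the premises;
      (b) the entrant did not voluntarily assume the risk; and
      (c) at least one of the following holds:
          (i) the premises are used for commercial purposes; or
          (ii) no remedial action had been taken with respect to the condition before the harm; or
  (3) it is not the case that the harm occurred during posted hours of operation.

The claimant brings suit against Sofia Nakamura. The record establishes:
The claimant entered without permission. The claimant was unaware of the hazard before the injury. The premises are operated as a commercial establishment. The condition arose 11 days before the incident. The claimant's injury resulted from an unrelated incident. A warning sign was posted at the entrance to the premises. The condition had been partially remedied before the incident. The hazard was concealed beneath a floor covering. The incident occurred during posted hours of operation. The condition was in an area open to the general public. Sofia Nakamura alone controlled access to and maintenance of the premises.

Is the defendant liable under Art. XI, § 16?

No — not liable.

(a) no signage posted — not met.
(b) not open/obvious — holds.
(1): F AND T → false.
(i) not (public area) — not satisfied.
(ii) consent to enter — not satisfied.
(iii) not (exclusive control) — not satisfied.
So (a) is not satisfied (F OR F OR F).
(b) no assumed risk — holds.
(i) commercial use — met.
(ii) no remedial action — not met.
(c): T OR F → true.
So (2) is not satisfied (F AND T AND T).
(3) not (during posted hours) — fails.
So Overall is not satisfied (F OR F OR F).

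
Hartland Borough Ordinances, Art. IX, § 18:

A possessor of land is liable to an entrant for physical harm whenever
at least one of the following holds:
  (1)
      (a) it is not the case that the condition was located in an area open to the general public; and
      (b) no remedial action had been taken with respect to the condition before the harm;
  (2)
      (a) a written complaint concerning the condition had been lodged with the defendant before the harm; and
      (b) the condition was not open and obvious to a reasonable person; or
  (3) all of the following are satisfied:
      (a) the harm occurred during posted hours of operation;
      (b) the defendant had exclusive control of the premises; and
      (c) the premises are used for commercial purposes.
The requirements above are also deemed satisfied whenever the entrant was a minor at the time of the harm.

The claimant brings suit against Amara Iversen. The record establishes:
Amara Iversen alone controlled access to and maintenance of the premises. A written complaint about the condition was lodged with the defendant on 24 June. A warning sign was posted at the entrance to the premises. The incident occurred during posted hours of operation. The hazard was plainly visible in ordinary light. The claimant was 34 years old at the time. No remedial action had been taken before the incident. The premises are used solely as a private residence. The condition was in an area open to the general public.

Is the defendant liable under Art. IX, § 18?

No — not liable.

(a) not (public area) — fails.
(b) no remedial action — met.
So (1) is not satisfied (F AND T).
(a) complaint lodged — holds.
(b) not open/obvious — fails.
(2): T AND F → false.
(a) during posted hours — met.
(b) exclusive control — satisfied.
(c) commercial use — not met.
(3): T AND T AND F → false.
So Overall is not satisfied (F OR F OR F).
Exception (entrant a minor) — not satisfied.
Result: main false OR exception false → false.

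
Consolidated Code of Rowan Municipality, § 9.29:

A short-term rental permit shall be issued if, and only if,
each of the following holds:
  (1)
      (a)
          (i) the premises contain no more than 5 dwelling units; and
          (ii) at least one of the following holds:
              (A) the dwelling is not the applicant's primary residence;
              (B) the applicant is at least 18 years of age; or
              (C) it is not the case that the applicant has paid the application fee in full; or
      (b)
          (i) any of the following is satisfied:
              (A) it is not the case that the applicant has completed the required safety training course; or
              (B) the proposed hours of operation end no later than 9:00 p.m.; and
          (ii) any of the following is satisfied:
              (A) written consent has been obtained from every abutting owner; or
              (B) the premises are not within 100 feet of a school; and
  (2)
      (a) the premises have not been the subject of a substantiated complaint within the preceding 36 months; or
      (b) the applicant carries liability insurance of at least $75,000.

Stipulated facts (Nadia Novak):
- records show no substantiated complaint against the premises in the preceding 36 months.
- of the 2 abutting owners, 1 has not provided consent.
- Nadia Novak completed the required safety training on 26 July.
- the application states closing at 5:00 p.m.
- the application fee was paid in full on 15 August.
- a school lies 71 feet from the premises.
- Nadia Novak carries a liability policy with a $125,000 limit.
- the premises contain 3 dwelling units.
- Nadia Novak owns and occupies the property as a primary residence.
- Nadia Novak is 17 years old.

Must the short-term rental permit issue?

(i) ≤ 5 units — satisfied.
(A) not (primary residence) — fails.
(B) age ≥ 18 — not satisfied.
(C) not (fee paid) — not satisfied.
So (ii) is not satisfied (F OR F OR F).
(a): T AND F → false.
(A) not (safety training) — fails.
(B) closes by 9 p.m. — holds.
(i): F OR T → true.
(A) all abutters consent — not satisfied.
(B) ≥100 ft from school — not met.
(ii) = F OR F = false.
(b): T AND F → false.
So (1) is not satisfied (F OR F).
(a) no complaint in 36 mo. — holds.
(b) insurance ≥ $75,000 — met.
So (2) is satisfied (T OR T).
Overall = F AND T = false.

No — denied.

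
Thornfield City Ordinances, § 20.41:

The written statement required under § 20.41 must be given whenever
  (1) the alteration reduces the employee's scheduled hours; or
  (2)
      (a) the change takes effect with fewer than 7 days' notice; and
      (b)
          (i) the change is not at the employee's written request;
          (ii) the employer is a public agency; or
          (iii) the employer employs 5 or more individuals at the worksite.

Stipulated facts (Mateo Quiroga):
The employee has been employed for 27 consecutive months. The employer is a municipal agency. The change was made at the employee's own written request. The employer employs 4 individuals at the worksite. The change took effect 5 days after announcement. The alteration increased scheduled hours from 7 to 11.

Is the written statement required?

Yes — required.

(1) hours reduced — fails.
(a) < 7 days' notice — holds.
(i) not employee-requested — not met.
(ii) public agency — holds.
(iii) ≥ 5 at site — not met.
So (b) is satisfied (F OR T OR F).
(2) = T AND T = true.
Overall = F OR T = true.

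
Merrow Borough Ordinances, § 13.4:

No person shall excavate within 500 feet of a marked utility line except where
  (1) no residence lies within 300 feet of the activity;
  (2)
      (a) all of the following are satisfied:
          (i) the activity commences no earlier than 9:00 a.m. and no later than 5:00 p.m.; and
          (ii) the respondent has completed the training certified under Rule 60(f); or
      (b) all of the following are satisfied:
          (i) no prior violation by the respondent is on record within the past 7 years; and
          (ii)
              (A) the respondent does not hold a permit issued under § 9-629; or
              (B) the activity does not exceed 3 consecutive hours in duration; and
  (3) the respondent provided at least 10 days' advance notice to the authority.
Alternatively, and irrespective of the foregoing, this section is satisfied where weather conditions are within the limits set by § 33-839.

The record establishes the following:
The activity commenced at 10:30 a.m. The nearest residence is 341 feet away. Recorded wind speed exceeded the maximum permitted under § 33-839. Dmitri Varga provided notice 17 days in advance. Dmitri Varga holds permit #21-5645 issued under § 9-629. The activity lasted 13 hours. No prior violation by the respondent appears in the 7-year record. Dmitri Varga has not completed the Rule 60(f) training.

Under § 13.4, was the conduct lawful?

(1) no residence in 300 ft — satisfied.
(i) start within hours — met.
(ii) training certified — not met.
(a): T AND F → false.
(i) no prior violation — met.
(A) not (holds permit) — not met.
(B) ≤ 3 hrs duration — not met.
So (ii) is not satisfied (F OR F).
So (b) is not satisfied (T AND F).
(2): F OR F → false.
(3) ≥10 days' notice — holds.
So Overall is not satisfied (T AND F AND T).
Exception (weather ok) — not satisfied.
Result: main false OR exception false → false.

No — unlawful.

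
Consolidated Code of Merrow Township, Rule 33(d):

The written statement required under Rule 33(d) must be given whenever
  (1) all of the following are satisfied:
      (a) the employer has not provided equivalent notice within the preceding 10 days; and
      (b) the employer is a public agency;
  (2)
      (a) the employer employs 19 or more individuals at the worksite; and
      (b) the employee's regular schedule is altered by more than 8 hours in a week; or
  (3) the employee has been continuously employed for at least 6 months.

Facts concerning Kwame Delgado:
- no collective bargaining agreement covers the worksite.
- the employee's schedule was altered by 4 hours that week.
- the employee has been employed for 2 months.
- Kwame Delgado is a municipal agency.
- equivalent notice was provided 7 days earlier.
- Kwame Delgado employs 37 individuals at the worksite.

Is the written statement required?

No — not required.

(a) no recent notice — not satisfied.
(b) public agency — satisfied.
So (1) is not satisfied (F AND T).
(a) ≥ 19 at site — met.
(b) schedule shift > 8h — not satisfied.
(2): T AND F → false.
(3) tenure ≥ 6 mo. — not satisfied.
Overall: F OR F OR F → false.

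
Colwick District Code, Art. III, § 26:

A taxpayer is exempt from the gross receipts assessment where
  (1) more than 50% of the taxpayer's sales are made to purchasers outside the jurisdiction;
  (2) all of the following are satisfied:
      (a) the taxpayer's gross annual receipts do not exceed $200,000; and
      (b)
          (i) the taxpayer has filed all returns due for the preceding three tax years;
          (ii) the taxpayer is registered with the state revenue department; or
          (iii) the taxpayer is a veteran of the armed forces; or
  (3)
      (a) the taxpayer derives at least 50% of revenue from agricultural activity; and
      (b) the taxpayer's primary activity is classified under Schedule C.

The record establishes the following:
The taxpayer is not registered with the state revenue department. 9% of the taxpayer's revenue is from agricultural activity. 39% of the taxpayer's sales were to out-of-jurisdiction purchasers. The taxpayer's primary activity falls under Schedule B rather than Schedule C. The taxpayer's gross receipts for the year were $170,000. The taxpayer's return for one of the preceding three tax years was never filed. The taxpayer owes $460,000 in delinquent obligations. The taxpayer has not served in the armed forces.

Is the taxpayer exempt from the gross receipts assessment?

(1) >50% out-of-jur. sales — not satisfied.
(a) receipts ≤ $200,000 — satisfied.
(i) returns current — not met.
(ii) state-registered — not met.
(iii) veteran — fails.
(b) = F OR F OR F = false.
(2): T AND F → false.
(a) ≥50% agricultural — fails.
(b) Schedule C activity — not met.
So (3) is not satisfied (F AND F).
Overall = F OR F OR F = false.

No — not exempt.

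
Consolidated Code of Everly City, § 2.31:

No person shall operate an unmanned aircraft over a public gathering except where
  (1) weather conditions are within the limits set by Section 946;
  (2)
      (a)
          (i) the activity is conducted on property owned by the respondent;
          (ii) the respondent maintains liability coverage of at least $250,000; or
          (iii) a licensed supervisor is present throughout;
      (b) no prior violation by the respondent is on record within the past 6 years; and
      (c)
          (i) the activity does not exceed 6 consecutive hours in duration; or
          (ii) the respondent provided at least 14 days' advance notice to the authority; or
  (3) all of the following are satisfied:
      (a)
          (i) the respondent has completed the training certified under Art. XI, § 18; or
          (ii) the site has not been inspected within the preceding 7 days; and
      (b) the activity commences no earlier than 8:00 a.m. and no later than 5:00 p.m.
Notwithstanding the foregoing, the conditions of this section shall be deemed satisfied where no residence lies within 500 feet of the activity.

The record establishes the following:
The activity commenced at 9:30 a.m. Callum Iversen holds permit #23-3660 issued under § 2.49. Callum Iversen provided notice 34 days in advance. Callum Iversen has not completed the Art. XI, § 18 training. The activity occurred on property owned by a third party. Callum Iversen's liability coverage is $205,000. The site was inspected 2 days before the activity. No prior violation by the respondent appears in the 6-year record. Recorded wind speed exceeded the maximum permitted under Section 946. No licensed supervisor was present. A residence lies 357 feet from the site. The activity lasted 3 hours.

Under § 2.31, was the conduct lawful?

(1) weather ok — not satisfied.
(i) own property — not satisfied.
(ii) coverage ≥ $250,000 — fails.
(iii) supervisor present — not satisfied.
(a) = F OR F OR F = false.
(b) no prior violation — met.
(i) ≤ 6 hrs duration — satisfied.
(ii) ≥14 days' notice — met.
So (c) is satisfied (T OR T).
So (2) is not satisfied (F AND T AND T).
(i) training certified — fails.
(ii) not (site inspected) — not met.
(a) = F OR F = false.
(b) start within hours — met.
So (3) is not satisfied (F AND T).
Overall: F OR F OR F → false.
Exception (no residence in 500 ft) — not satisfied.
Result: main false OR exception false → false.

No — unlawful.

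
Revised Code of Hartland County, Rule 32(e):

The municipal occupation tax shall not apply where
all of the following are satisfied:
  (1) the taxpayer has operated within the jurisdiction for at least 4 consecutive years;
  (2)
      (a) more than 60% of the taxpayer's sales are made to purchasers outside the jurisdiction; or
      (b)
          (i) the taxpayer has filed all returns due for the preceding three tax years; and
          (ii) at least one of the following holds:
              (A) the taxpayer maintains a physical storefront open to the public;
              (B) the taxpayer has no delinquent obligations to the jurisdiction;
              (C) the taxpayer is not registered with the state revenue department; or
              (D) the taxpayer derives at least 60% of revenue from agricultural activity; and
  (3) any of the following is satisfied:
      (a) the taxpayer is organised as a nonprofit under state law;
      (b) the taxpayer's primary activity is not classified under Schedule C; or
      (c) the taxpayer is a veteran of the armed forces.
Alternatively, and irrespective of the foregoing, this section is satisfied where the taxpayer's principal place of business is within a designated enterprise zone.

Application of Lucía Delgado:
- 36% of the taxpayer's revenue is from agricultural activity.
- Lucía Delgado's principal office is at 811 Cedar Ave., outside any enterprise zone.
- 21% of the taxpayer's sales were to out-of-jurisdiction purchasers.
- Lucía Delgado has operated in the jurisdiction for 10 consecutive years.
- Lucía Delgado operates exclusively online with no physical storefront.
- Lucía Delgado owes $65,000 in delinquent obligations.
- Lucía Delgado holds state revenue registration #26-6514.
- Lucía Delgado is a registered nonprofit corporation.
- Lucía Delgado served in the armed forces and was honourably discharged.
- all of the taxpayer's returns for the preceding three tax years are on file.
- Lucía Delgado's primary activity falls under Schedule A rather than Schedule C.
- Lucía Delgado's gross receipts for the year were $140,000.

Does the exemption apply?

(1) ≥ 4 yrs in jurisdiction — satisfied.
(a) >60% out-of-jur. sales — fails.
(i) returns current — holds.
(A) has storefront — not met.
(B) no delinquency — not met.
(C) not (state-registered) — not satisfied.
(D) ≥60% agricultural — not met.
(ii): F OR F OR F OR F → false.
(b) = T AND F = false.
So (2) is not satisfied (F OR F).
(a) nonprofit — holds.
(b) not (Schedule C activity) — met.
(c) veteran — holds.
So (3) is satisfied (T OR T OR T).
Overall: T AND F AND T → false.
Exception (in enterprise zone) — not satisfied.
Result: main false OR exception false → false.

No — not exempt.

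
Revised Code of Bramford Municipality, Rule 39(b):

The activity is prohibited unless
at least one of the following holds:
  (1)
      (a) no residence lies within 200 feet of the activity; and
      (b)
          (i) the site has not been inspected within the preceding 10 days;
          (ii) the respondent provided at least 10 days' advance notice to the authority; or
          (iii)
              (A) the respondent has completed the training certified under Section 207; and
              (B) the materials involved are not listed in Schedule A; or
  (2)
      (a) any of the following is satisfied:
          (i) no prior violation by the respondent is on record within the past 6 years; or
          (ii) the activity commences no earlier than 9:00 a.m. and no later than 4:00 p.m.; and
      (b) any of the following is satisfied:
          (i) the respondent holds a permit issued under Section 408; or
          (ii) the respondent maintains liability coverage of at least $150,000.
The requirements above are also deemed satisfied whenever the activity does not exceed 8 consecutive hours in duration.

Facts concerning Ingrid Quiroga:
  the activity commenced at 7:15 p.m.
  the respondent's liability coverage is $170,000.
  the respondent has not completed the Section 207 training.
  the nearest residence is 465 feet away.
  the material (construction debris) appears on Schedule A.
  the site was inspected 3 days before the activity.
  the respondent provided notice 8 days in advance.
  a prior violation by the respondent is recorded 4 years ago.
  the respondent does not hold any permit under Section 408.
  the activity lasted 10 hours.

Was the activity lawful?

(a) no residence in 200 ft — satisfied.
(i) not (site inspected) — not satisfied.
(ii) ≥10 days' notice — not satisfied.
(A) training certified — fails.
(B) not (Schedule A material) — not satisfied.
(iii) = F AND F = false.
So (b) is not satisfied (F OR F OR F).
(1) = T AND F = false.
(i) no prior violation — fails.
(ii) start within hours — not satisfied.
(a): F OR F → false.
(i) holds permit — fails.
(ii) coverage ≥ $150,000 — holds.
(b) = F OR T = true.
(2): F AND T → false.
Overall = F OR F = false.
Exception (≤ 8 hrs duration) — not satisfied.
Result: main false OR exception false → false.

No — unlawful.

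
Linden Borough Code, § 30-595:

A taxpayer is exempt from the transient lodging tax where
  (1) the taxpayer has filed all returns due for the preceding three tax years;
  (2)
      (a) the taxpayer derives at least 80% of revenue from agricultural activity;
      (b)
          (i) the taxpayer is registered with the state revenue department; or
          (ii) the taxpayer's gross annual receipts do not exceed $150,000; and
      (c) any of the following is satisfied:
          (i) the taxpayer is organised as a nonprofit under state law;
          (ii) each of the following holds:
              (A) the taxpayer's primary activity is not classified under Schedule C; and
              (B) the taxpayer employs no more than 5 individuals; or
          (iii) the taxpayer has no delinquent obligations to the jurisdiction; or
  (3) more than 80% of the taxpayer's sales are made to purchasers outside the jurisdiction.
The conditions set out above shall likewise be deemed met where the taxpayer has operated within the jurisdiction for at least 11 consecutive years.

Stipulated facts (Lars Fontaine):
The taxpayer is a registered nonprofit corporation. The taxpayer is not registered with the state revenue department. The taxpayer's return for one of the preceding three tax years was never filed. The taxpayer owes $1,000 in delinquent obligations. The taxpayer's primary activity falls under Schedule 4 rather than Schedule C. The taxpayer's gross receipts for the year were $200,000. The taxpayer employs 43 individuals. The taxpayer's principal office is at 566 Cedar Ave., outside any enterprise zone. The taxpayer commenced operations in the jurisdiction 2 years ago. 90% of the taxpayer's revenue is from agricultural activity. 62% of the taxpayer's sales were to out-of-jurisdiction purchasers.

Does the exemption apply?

No — not exempt.

(1) returns current — not met.
(a) ≥80% agricultural — met.
(i) state-registered — fails.
(ii) receipts ≤ $150,000 — not satisfied.
(b): F OR F → false.
(i) nonprofit — holds.
(A) not (Schedule C activity) — holds.
(B) ≤ 5 employees — fails.
(ii): T AND F → false.
(iii) no delinquency — fails.
(c): T OR F OR F → true.
(2) = T AND F AND T = false.
(3) >80% out-of-jur. sales — not met.
So Overall is not satisfied (F OR F OR F).
Exception (≥ 11 yrs in jurisdiction) — not satisfied.
Result: main false OR exception false → false.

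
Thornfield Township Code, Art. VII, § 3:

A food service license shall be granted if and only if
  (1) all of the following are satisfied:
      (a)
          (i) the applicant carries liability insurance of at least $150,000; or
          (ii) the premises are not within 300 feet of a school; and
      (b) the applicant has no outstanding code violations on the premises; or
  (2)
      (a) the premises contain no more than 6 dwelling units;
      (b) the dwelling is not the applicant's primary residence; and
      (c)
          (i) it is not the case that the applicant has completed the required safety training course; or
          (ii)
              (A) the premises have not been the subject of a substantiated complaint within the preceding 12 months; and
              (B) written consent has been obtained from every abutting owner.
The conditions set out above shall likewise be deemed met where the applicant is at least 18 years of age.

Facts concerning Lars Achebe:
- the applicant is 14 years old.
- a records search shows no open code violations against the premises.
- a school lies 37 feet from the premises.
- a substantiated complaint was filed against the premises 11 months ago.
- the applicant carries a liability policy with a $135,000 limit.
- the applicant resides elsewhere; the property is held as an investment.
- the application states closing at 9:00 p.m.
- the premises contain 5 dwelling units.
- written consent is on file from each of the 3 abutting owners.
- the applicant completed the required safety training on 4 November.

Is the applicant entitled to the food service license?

No — denied.

(i) insurance ≥ $150,000 — not satisfied.
(ii) ≥300 ft from school — fails.
(a) = F OR F = false.
(b) no code violations — met.
(1): F AND T → false.
(a) ≤ 6 units — met.
(b) not (primary residence) — satisfied.
(i) not (safety training) — fails.
(A) no complaint in 12 mo. — not satisfied.
(B) all abutters consent — holds.
(ii): F AND T → false.
(c) = F OR F = false.
So (2) is not satisfied (T AND T AND F).
Overall = F OR F = false.
Exception (age ≥ 18) — not satisfied.
Result: main false OR exception false → false.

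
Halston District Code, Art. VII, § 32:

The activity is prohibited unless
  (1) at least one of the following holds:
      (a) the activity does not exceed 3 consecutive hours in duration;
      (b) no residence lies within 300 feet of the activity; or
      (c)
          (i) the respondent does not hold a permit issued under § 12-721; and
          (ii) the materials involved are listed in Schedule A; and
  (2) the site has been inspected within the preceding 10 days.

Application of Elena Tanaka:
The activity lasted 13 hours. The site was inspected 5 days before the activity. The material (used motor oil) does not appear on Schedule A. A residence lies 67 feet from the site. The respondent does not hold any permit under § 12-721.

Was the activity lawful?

No — unlawful.

(a) ≤ 3 hrs duration — not met.
(b) no residence in 300 ft — not satisfied.
(i) not (holds permit) — holds.
(ii) Schedule A material — not met.
(c): T AND F → false.
(1) = F OR F OR F = false.
(2) site inspected — satisfied.
So Overall is not satisfied (F AND T).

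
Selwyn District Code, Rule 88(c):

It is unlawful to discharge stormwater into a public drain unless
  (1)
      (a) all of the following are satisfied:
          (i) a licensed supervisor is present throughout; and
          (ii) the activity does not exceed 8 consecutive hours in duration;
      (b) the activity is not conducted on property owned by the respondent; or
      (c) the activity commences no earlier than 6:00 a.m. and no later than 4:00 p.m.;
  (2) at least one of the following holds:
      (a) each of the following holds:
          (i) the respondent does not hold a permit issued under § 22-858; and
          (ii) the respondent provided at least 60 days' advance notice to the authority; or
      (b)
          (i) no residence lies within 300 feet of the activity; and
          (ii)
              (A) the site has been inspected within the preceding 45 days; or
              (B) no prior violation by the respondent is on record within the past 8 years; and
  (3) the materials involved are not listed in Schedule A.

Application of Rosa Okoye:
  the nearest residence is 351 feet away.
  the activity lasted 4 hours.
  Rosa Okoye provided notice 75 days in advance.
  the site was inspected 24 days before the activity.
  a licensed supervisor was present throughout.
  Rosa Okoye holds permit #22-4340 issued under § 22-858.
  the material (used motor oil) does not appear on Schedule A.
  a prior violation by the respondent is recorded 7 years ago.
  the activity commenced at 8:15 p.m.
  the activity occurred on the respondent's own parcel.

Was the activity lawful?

(i) supervisor present — holds.
(ii) ≤ 8 hrs duration — holds.
So (a) is satisfied (T AND T).
(b) not (own property) — not satisfied.
(c) start within hours — fails.
(1) = T OR F OR F = true.
(i) not (holds permit) — fails.
(ii) ≥60 days' notice — satisfied.
(a): F AND T → false.
(i) no residence in 300 ft — holds.
(A) site inspected — satisfied.
(B) no prior violation — fails.
(ii) = T OR F = true.
So (b) is satisfied (T AND T).
(2): F OR T → true.
(3) not (Schedule A material) — holds.
Overall: T AND T AND T → true.

Yes — lawful.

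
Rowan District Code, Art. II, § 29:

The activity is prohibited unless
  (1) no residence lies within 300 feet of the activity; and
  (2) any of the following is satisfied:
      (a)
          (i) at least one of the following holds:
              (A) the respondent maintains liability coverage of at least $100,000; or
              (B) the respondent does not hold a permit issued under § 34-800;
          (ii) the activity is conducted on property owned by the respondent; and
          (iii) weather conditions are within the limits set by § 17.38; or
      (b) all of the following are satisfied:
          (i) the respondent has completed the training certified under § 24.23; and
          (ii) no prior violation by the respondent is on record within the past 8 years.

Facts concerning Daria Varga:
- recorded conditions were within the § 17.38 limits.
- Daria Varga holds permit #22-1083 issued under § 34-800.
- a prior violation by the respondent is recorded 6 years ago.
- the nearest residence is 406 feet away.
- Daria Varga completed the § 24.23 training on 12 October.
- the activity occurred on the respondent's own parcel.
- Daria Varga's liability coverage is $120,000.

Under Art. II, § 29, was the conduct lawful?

Yes — lawful.

(1) no residence in 300 ft — met.
(A) coverage ≥ $100,000 — satisfied.
(B) not (holds permit) — not satisfied.
(i): T OR F → true.
(ii) own property — met.
(iii) weather ok — holds.
So (a) is satisfied (T AND T AND T).
(i) training certified — satisfied.
(ii) no prior violation — not satisfied.
(b) = T AND F = false.
(2): T OR F → true.
Overall = T AND T = true.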